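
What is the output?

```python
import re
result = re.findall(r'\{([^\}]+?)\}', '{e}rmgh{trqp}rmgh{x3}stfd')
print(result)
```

['e', 'trqp', 'x3']

Because there's exactly one group, `findall` drops the full match and keeps group 1 from each hit.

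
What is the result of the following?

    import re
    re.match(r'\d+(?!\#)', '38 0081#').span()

(0, 2)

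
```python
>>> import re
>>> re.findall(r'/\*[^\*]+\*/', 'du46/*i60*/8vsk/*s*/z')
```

['/*i60*/', '/*s*/']

Scanning left to right: at [4:11] → '/*i60*/'; at [15:20] → '/*s*/'.
No capturing groups, so `findall` returns the 2 full match strings.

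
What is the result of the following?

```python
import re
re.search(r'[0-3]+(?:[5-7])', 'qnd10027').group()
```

Pattern: one or more of a character in [0-3]; then a character in [5-7] (non-capturing group).
`re.search` tries every starting position until one works.
The match spans [3:8] → '10027'.

'10027'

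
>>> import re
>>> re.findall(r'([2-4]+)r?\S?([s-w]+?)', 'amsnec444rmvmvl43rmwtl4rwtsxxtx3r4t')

This matches one or more of a character in [2-4] (captured); then optionally a literal 'r', then optionally a non-whitespace character; then one or more of a character in [s-w] (lazy) (captured).
The `?` after the quantifier makes it lazy — it takes as little as possible before letting the rest of the pattern try.
Scanning left to right: at [6:12] match '444rmv', groups = ('444', 'v'); at [15:20] match '43rmw', groups = ('43', 'w'); at [22:26] match '4rwt', groups = ('4', 't'); at [31:35] match '3r4t', groups = ('3', 't').
Multiple groups make `findall` return tuples — one 2-tuple for each match.

[('444', 'v'), ('43', 'w'), ('4', 't'), ('3', 't')]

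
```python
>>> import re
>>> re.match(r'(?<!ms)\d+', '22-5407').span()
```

A negative assertion filters positions out without eating any characters.
With `match`, the pattern is implicitly anchored at the beginning.
The match spans [0:2] → '22'.

(0, 2)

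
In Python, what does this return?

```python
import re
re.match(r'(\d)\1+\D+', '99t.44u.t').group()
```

'99t.'

With `match`, the pattern is implicitly anchored at the beginning.
The match spans [0:4] → '99t.'.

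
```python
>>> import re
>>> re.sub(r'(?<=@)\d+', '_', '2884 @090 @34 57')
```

Because the assertion is zero-width, the text it checks is not consumed and won't appear in the result.
Matches: at [6:9] → '090'; at [11:13] → '34'.
Each match is replaced by '_'.

'2884 @_ @_ 57'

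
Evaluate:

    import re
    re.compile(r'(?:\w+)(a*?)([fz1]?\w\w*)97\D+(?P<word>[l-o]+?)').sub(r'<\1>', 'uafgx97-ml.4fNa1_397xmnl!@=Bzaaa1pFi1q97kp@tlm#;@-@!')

This matches one or more of a word character (non-capturing group); then zero or more of a literal 'a' (lazy) (captured); then optionally one of [fz1], then a word character, then zero or more of a word character (captured); then the literal '97', then one or more of a non-digit; then one or more of a character in [l-o] (lazy) (captured as 'word').
Matches: at [0:10] → 'uafgx97-ml'; at [11:24] → '4fNa1_397xmnl'; at [27:46] → 'Bzaaa1pFi1q97kp@tlm'.
The replacement refers to a captured group, so each match is rewritten using its own captured text.

'<>.<>!@=<>#;@-@!'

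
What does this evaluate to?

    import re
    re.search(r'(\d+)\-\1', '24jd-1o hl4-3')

The backreference `\1` re-matches whatever the first group consumed, character for character.
Unlike `match`, `search` isn't anchored — it looks for the pattern anywhere in the string.
Here the pattern never matches, so the call returns None.

None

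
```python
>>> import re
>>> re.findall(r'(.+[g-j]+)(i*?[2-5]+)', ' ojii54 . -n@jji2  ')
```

[(' ojii54 . -n@jji', '2')]

Pattern: one or more of any character, then one or more of a character in [g-j] (captured); then zero or more of the literal 'i' (lazy), then one or more of a character in [2-5] (captured).
Matches: at [0:17] match ' ojii54 . -n@jji2', groups = (' ojii54 . -n@jji', '2').
Multiple groups make `findall` return tuples — one 2-tuple for the one match.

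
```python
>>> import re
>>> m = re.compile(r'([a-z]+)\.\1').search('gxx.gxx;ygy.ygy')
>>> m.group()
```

'gxx.gxx'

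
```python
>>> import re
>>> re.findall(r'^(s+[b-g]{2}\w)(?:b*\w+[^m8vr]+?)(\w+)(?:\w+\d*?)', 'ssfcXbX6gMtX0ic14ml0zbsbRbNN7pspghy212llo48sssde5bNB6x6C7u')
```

This matches anchored at the start of the string; then one or more of the literal 's', then exactly 2 of a character in [b-g], then a word character (captured); then zero or more of a literal 'b', then one or more of a word character, then one or more of any character except [m8vr] (lazy) (non-capturing group); then one or more of a word character (captured); then one or more of a word character, then zero or more of a digit (lazy) (non-capturing group).
Matches: at [0:58] match 'ssfcXbX6gMtX0ic14ml0zbsbRbNN7pspghy212llo48sssde5bNB6x6C7u', groups = ('ssfcX', '7').
Multiple groups make `findall` return tuples — one 2-tuple for the one match.

[('ssfcX', '7')]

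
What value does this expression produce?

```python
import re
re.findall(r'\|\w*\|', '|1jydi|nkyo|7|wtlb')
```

`findall` yields the raw match text (2 of them) because the pattern has no groups.

['|1jydi|', '|7|']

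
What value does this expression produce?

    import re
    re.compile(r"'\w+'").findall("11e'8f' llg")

["'8f'"]

Walking the string: at [3:7] → "'8f'".
Since nothing is captured, `findall` lists the 1 matched substring directly.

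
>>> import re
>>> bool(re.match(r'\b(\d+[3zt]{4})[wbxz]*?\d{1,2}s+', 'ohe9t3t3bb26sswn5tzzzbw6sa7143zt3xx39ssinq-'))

False

The pattern matches a word boundary (`\b`, zero-width); then one or more of a digit, then exactly 4 of one of [3zt] (captured); then zero or more of one of [wbxz] (lazy), then 1 to 2 of a digit; then one or more of a literal 's'.
With `match`, the pattern is implicitly anchored at the beginning.
Here position 0 doesn't satisfy it, so the call returns None, and `bool(None)` is False.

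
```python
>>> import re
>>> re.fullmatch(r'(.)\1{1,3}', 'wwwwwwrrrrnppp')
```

None

`re.fullmatch` requires the pattern to consume the entire string.
Here there's no way to consume every character, so the call returns None.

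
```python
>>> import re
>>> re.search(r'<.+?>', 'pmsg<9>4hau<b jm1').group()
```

'<9>'

`re.search` scans for the first position where the pattern succeeds.
The match spans [4:7] → '<9>'.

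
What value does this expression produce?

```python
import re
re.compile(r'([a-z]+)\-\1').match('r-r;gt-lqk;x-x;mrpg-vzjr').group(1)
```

'r'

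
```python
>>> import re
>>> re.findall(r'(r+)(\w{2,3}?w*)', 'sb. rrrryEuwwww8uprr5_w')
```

[('rrrr', 'yE'), ('rr', '5_w')]

The pattern matches one or more of a literal 'r' (captured); then 2 to 3 of a word character (lazy), then zero or more of the literal 'w' (captured).
A `+?`/`*?`/`{m,n}?` starts at its minimum and grows only as far as needed for what follows to match.
Matches: at [4:10] match 'rrrryE', groups = ('rrrr', 'yE'); at [18:23] match 'rr5_w', groups = ('rr', '5_w').
With 2 capturing groups, `findall` returns a 2-tuple per match.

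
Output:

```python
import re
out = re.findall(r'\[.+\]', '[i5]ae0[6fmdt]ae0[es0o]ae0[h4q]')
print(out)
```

With no groups in the pattern, `findall` gives back each whole match — 1 here.

['[i5]ae0[6fmdt]ae0[es0o]ae0[h4q]']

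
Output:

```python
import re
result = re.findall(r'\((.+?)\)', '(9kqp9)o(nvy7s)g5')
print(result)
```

A `+?`/`*?`/`{m,n}?` starts at its minimum and grows only as far as needed for what follows to match.
`findall` collects group 1 from each match (2 total).

['9kqp9', 'nvy7s']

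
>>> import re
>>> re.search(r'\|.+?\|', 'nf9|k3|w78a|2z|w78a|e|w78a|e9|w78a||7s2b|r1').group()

The match spans [3:7] → '|k3|'.

'|k3|'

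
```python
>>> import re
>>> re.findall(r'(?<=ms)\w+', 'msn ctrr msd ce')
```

The lookaround is zero-width — it requires the adjacent text to match without consuming it, so the asserted text isn't part of the match.
Matches: at [2:3] → 'n'; at [11:12] → 'd'.
Since nothing is captured, `findall` lists the 2 matched substrings directly.

['n', 'd']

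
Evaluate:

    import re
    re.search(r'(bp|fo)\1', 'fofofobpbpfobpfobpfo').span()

(0, 4)

`\1` has to match the exact text group 1 already captured.
`re.search` scans for the first position where the pattern succeeds.
The match spans [0:4] → 'fofo'.
Captured: group 1 = 'fo'.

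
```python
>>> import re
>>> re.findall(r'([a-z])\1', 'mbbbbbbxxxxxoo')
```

['b', 'b', 'b', 'x', 'x', 'o']

After group 1 captures some text, `\1` only succeeds where that same text appears again.
Scanning left to right: at [1:3] match 'bb', group 1 = 'b'; at [3:5] match 'bb', group 1 = 'b'; at [5:7] match 'bb', group 1 = 'b'; at [7:9] match 'xx', group 1 = 'x'; at [9:11] match 'xx', group 1 = 'x'; ….
One capturing group, so `findall` returns just the captured substring from each match — 6 in all.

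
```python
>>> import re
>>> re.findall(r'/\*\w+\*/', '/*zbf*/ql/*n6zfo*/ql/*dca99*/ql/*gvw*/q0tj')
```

['/*zbf*/', '/*n6zfo*/', '/*dca99*/', '/*gvw*/']

`findall` yields the raw match text (4 of them) because the pattern has no groups.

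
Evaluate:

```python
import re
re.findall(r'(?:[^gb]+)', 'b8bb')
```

['8']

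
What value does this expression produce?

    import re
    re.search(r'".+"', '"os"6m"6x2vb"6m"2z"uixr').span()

(0, 19)

`re.search` scans for the first position where the pattern succeeds.
The match spans [0:19] → '"os"6m"6x2vb"6m"2z"'.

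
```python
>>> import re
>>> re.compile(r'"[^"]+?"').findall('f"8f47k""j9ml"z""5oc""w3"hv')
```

['"8f47k"', '"j9ml"', '"5oc"', '"w3"']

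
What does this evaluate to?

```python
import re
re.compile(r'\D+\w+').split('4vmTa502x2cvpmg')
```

['4', '']

Pattern: one or more of a non-digit; then one or more of a word character.
Matches to split on: at [1:15] → 'vmTa502x2cvpmg'.
The string is cut at each match, leaving 2 pieces.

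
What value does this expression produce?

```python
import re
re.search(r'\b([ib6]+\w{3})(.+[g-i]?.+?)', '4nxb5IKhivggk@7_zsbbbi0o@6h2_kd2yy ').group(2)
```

Pattern: a word boundary (`\b`, zero-width); then one or more of one of [ib6], then exactly 3 of a word character (captured); then one or more of any character, then optionally a character in [g-i], then one or more of any character (lazy) (captured).
`re.search` scans for the first position where the pattern succeeds.
The match spans [25:35] → '6h2_kd2yy '.
Captured: group 1 = '6h2_', group 2 = 'kd2yy '.

'kd2yy '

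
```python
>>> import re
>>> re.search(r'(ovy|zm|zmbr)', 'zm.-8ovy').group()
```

'zm'

`re.search` tries every starting position until one works.
The match spans [0:2] → 'zm'.
Captured: group 1 = 'zm'.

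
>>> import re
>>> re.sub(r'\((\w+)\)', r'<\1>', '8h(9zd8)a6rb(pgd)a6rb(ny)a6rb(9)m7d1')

'8h<9zd8>a6rb<pgd>a6rb<ny>a6rb<9>m7d1'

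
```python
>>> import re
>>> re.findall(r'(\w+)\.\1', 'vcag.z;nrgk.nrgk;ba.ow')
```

['nrgk']

A backreference is literal: `\1` must see the identical characters the first group matched.
Scanning left to right: at [7:16] match 'nrgk.nrgk', group 1 = 'nrgk'.
Because there's exactly one group, `findall` drops the full match and keeps group 1 from the one hit.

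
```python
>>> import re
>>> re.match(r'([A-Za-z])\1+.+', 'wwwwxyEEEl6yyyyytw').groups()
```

A backreference is literal: `\1` must see the identical characters the first group matched.
`re.match` won't scan ahead — the pattern has to work from the very first character.
The match spans [0:18] → 'wwwwxyEEEl6yyyyytw'.
Captured: group 1 = 'w'.

('w',)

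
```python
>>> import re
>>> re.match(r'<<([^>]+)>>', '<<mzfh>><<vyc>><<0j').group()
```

`re.match` only tries the pattern at the start of the string.
The match spans [0:8] → '<<mzfh>>'.
Captured: group 1 = 'mzfh'.

'<<mzfh>>'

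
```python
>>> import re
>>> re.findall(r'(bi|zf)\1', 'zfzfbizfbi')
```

The backreference `\1` re-matches whatever the first group consumed, character for character.
With a single group, `findall` returns only what that group captured — 1 item.

['zf']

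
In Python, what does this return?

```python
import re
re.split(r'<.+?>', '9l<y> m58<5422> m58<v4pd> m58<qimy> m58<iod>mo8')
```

Lazy quantifiers expand one character at a time until the remainder of the pattern can match.
Matches to split on: at [2:5] → '<y>'; at [9:15] → '<5422>'; at [19:25] → '<v4pd>'; at [29:35] → '<qimy>'; at [39:44] → '<iod>'.
The string is cut at each match, leaving 6 pieces.

['9l', ' m58', ' m58', ' m58', ' m58', 'mo8']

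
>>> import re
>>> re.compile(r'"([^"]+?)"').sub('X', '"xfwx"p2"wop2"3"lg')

'Xp2X3"lg'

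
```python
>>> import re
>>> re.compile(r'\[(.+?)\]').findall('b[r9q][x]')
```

['r9q', 'x']

A `+?`/`*?`/`{m,n}?` starts at its minimum and grows only as far as needed for what follows to match.
Because there's exactly one group, `findall` drops the full match and keeps group 1 from each hit.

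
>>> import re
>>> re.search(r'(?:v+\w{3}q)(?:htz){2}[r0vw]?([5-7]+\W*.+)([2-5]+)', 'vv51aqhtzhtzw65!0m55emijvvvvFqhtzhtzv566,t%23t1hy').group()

'vv51aqhtzhtzw65!0m55emijvvvvFqhtzhtzv566,t%23'

This matches one or more of a literal 'v', then exactly 3 of a word character, then the literal 'q' (non-capturing group); then the literal 'htz' repeated 2 times, then optionally one of [r0vw]; then one or more of a character in [5-7], then zero or more of a non-word character, then one or more of any character (captured); then one or more of a character in [2-5] (captured).
Unlike `match`, `search` isn't anchored — it looks for the pattern anywhere in the string.
The match spans [0:45] → 'vv51aqhtzhtzw65!0m55emijvvvvFqhtzhtzv566,t%23'.
Captured: group 1 = '65!0m55emijvvvvFqhtzhtzv566,t%2', group 2 = '3'.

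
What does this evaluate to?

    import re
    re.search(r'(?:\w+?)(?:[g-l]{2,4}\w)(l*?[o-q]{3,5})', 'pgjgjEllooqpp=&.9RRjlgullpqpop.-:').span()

Pattern: one or more of a word character (lazy) (non-capturing group); then 2 to 4 of a character in [g-l], then a word character (non-capturing group); then zero or more of the literal 'l' (lazy), then 3 to 5 of a character in [o-q] (captured).
`re.search` scans for the first position where the pattern succeeds.
The match spans [0:13] → 'pgjgjEllooqpp'.
Captured: group 1 = 'llooqpp'.

(0, 13)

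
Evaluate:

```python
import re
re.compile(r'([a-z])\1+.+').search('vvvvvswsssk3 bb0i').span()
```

`\1` has to match the exact text group 1 already captured.
`search` walks the string left to right and returns the first match it finds.
The match spans [0:17] → 'vvvvvswsssk3 bb0i'.
Captured: group 1 = 'v'.

(0, 17)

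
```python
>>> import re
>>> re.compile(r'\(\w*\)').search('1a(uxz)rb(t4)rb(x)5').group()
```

The match spans [2:7] → '(uxz)'.

'(uxz)'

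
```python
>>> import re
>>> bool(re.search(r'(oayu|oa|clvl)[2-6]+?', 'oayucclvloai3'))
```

`re.search` scans for the first position where the pattern succeeds.
Here the pattern never matches, so the call returns None, and `bool(None)` is False.

False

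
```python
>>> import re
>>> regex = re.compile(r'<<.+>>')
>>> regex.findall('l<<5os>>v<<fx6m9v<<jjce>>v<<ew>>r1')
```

['<<5os>>v<<fx6m9v<<jjce>>v<<ew>>']

Walking the string: at [1:32] → '<<5os>>v<<fx6m9v<<jjce>>v<<ew>>'.
No capturing groups, so `findall` returns the 1 full match string.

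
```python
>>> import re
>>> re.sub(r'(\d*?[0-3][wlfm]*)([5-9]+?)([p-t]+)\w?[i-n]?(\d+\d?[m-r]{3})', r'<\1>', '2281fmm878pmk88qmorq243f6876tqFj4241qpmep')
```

The pattern matches zero or more of a digit (lazy), then a character in [0-3], then zero or more of one of [wlfm] (captured); then one or more of a character in [5-9] (lazy) (captured); then one or more of a character in [p-t] (captured); then optionally a word character, then optionally a character in [i-n]; then one or more of a digit, then optionally a digit, then exactly 3 of a character in [m-r] (captured).
Matches: at [0:18] → '2281fmm878pmk88qmo'; at [20:39] → '243f6876tqFj4241qpm'.
`\1` in the replacement pulls in group 1's text for each match.

'<2281fmm>rq<243f>ep'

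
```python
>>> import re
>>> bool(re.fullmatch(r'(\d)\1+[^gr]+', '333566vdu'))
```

True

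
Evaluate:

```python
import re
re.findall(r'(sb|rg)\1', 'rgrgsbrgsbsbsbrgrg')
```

['rg', 'sb', 'rg']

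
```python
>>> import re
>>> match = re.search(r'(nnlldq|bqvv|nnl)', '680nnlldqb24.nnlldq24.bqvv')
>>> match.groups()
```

The match spans [3:9] → 'nnlldq'.
Captured: group 1 = 'nnlldq'.

('nnlldq',)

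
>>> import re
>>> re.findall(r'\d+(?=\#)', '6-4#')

The positive lookaround only admits positions where the adjacent text matches; those characters stay outside the span.
Walking the string: at [2:3] → '4'.
Since nothing is captured, `findall` lists the 1 matched substring directly.

['4']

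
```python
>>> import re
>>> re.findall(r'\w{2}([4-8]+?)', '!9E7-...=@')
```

['7']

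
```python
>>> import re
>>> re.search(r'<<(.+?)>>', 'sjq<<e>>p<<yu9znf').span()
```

`re.search` tries every starting position until one works.
The match spans [3:8] → '<<e>>'.
Captured: group 1 = 'e'.

(3, 8)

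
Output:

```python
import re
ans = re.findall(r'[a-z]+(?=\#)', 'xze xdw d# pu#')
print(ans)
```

['d', 'pu']

The lookaround is zero-width — it requires the adjacent text to match without consuming it, so the asserted text isn't part of the match.
Matches: at [8:9] → 'd'; at [11:13] → 'pu'.
`findall` yields the raw match text (2 of them) because the pattern has no groups.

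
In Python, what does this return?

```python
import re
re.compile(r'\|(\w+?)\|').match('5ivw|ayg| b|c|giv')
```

`match` is anchored at position 0; if the pattern doesn't fit there, it returns None.
Here the pattern fails at index 0, so the call returns None.

None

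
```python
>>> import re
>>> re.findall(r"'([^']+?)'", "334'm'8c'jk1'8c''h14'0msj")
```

Walking the string: at [3:6] match "'m'", group 1 = 'm'; at [8:13] match "'jk1'", group 1 = 'jk1'; at [16:21] match "'h14'", group 1 = 'h14'.
Because there's exactly one group, `findall` drops the full match and keeps group 1 from each hit.

['m', 'jk1', 'h14']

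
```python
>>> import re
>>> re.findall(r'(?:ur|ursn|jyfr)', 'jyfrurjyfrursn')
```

`|` is ordered: at each position the engine commits to the first alternative that works.
Scanning left to right: at [0:4] → 'jyfr'; at [4:6] → 'ur'; at [6:10] → 'jyfr'; at [10:12] → 'ur'.
Since nothing is captured, `findall` lists the 4 matched substrings directly.

['jyfr', 'ur', 'jyfr', 'ur']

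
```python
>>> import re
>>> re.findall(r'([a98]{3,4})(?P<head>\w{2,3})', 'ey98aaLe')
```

`findall` packs the 2 group values into a tuple for every match.

[('98aa', 'Le')]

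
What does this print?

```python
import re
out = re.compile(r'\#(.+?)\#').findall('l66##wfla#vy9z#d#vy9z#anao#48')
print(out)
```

['#wfla', 'd', 'anao']

With the lazy modifier that quantifier settles for the fewest repetitions that let the rest of the pattern succeed (the atoms after it are unaffected and can still be greedy).
Matches: at [3:10] match '##wfla#', group 1 = '#wfla'; at [14:17] match '#d#', group 1 = 'd'; at [21:27] match '#anao#', group 1 = 'anao'.
Because there's exactly one group, `findall` drops the full match and keeps group 1 from each hit.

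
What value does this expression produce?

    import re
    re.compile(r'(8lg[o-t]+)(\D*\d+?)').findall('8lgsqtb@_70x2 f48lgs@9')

[('8lgsqt', 'b@_7'), ('8lgs', '@9')]

Because the quantifier is non-greedy, it stops expanding at the earliest point where the rest of the pattern can succeed.
Multiple groups make `findall` return tuples — one 2-tuple for each match.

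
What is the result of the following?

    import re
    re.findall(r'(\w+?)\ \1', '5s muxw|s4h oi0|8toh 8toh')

['8toh']

`\1` is not a pattern — it's the concrete string captured by group 1, re-applied verbatim.
Scanning left to right: at [16:25] match '8toh 8toh', group 1 = '8toh'.
Because there's exactly one group, `findall` drops the full match and keeps group 1 from the one hit.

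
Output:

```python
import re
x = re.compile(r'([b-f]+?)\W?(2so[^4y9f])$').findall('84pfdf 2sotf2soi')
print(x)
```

Pattern: one or more of a character in [b-f] (lazy) (captured); then optionally a non-word character; then the literal '2', then the literal 'so', then any character except [4y9f] (captured); then anchored at the end.
Matches: at [11:16] match 'f2soi', groups = ('f', '2soi').
With 2 capturing groups, `findall` returns a 2-tuple per match.

[('f', '2soi')]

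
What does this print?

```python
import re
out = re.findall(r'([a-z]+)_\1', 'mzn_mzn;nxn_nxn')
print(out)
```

The backreference `\1` re-matches whatever the first group consumed, character for character.
Matches: at [0:7] match 'mzn_mzn', group 1 = 'mzn'; at [8:15] match 'nxn_nxn', group 1 = 'nxn'.
`findall` collects group 1 from each match (2 total).

['mzn', 'nxn']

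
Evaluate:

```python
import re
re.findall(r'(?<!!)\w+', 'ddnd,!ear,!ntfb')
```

['ddnd', 'ar', 'tfb']

The negative lookaround is zero-width — it rules out positions where the adjacent text would match, without consuming anything.
No capturing groups, so `findall` returns the 3 full match strings.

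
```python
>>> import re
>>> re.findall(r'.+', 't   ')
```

The pattern matches one or more of any character.
`findall` yields the raw match text (1 of them) because the pattern has no groups.

['t   ']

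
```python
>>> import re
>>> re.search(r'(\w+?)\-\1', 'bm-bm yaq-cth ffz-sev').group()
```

A backreference is literal: `\1` must see the identical characters the first group matched.
The match spans [0:5] → 'bm-bm'.

'bm-bm'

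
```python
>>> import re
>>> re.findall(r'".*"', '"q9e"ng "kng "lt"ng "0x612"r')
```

['"q9e"ng "kng "lt"ng "0x612"']

Walking the string: at [0:27] → '"q9e"ng "kng "lt"ng "0x612"'.
With no groups in the pattern, `findall` gives back each whole match — 1 here.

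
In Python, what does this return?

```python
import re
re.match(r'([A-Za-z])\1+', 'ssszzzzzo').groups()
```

After group 1 captures some text, `\1` only succeeds where that same text appears again.
`re.match` won't scan ahead — the pattern has to work from the very first character.
The match spans [0:3] → 'sss'.
Captured: group 1 = 's'.

('s',)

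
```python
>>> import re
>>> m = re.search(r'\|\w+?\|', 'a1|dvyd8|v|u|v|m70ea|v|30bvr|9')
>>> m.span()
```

(2, 9)

The match spans [2:9] → '|dvyd8|'.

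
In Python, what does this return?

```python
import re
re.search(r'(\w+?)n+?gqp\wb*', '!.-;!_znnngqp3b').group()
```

'_znnngqp3b'

The match spans [5:15] → '_znnngqp3b'.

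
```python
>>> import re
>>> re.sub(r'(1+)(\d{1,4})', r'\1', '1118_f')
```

'111_f'

The pattern matches one or more of a literal '1' (captured); then 1 to 4 of a digit (captured).
The replacement refers to a captured group, so each match is rewritten using its own captured text.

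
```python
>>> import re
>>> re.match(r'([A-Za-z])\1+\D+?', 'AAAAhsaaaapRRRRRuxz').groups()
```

('A',)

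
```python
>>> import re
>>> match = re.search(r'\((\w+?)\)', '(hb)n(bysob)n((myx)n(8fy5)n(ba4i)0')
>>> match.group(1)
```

The match spans [0:4] → '(hb)'.
Captured: group 1 = 'hb'.

'hb'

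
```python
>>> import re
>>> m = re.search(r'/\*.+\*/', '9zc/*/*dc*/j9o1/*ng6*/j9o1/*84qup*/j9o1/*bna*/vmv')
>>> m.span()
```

(3, 46)

The match spans [3:46] → '/*/*dc*/j9o1/*ng6*/j9o1/*84qup*/j9o1/*bna*/'.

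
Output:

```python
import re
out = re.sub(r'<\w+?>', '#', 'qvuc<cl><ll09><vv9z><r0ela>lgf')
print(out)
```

qvuc####lgf

Matches: at [4:8] → '<cl>'; at [8:14] → '<ll09>'; at [14:20] → '<vv9z>'; at [20:27] → '<r0ela>'.
Every occurrence is swapped for '#'.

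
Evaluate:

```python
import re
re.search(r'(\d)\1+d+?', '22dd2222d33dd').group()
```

'22d'

`\1` is not a pattern — it's the concrete string captured by group 1, re-applied verbatim.
The match spans [0:3] → '22d'.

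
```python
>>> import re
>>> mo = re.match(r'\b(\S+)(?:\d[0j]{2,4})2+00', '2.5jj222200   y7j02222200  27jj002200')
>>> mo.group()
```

'2.5jj222200'

With `match`, the pattern is implicitly anchored at the beginning.
The match spans [0:11] → '2.5jj222200'.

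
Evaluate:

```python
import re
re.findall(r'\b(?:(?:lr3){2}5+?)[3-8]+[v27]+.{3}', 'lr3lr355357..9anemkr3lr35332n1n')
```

['lr3lr355357..9']

With no groups in the pattern, `findall` gives back each whole match — 1 here.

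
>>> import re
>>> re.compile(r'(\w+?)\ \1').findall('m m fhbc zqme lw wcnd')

`\1` has to match the exact text group 1 already captured.
Matches: at [0:3] match 'm m', group 1 = 'm'; at [15:18] match 'w w', group 1 = 'w'.
`findall` collects group 1 from each match (2 total).

['m', 'w']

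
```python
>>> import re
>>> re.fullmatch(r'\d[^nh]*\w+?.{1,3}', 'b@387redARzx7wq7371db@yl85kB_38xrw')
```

None

`re.fullmatch` is like wrapping the pattern in `^…$` (in single-line mode).
Here the string isn't matched end-to-end, so the call returns None.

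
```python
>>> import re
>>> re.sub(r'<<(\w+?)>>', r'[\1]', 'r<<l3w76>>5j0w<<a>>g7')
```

'r[l3w76]5j0w[a]g7'

Matches: at [1:10] → '<<l3w76>>'; at [14:19] → '<<a>>'.
The replacement refers to a captured group, so each match is rewritten using its own captured text.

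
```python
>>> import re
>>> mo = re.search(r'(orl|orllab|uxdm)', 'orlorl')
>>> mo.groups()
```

('orl',)

The match spans [0:3] → 'orl'.
Captured: group 1 = 'orl'.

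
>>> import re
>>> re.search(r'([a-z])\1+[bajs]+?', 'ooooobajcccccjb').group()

The backreference `\1` re-matches whatever the first group consumed, character for character.
The match spans [0:6] → 'ooooob'.

'ooooob'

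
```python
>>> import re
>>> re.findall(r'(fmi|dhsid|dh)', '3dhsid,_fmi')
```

['dhsid', 'fmi']

Alternation isn't longest-match — the leftmost alternative that fits at this position is chosen.
Because there's exactly one group, `findall` drops the full match and keeps group 1 from each hit.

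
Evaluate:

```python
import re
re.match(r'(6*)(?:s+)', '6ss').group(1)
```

The match spans [0:3] → '6ss'.
Captured: group 1 = '6'.

'6'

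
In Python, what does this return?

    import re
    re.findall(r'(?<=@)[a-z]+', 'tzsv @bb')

['bb']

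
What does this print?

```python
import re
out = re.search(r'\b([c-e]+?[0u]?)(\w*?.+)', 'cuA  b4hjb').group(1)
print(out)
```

cu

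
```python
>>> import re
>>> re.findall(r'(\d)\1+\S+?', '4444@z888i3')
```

['4', '8']

`\1` is not a pattern — it's the concrete string captured by group 1, re-applied verbatim.
Walking the string: at [0:5] match '4444@', group 1 = '4'; at [6:10] match '888i', group 1 = '8'.
Because there's exactly one group, `findall` drops the full match and keeps group 1 from each hit.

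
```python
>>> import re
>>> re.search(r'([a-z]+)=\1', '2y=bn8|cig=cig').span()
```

(7, 14)

`\1` has to match the exact text group 1 already captured.
`re.search` scans for the first position where the pattern succeeds.
The match spans [7:14] → 'cig=cig'.
Captured: group 1 = 'cig'.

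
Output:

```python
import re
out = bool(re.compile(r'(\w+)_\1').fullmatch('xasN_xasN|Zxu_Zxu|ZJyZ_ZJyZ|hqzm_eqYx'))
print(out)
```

False

After group 1 captures some text, `\1` only succeeds where that same text appears again.
`re.fullmatch` is like wrapping the pattern in `^…$` (in single-line mode).
Here there's no way to consume every character, so the call returns None, and `bool(None)` is False.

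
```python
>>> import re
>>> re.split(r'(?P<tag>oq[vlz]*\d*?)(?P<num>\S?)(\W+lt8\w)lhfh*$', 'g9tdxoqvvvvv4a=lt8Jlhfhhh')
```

Pattern: the literal 'oq', then zero or more of one of [vlz], then zero or more of a digit (lazy) (captured as 'tag'); then optionally a non-whitespace character (captured as 'num'); then one or more of a non-word character, then the literal 'lt8', then a word character (captured); then the literal 'lhf', then zero or more of the literal 'h'; then anchored at the end.
Matches to split on: at [5:25] → 'oqvvvvv4a=lt8Jlhfhhh'.
Because the pattern has a capturing group, `split` also inserts each captured text between the pieces.

['g9tdx', 'oqvvvvv4', 'a', '=lt8J', '']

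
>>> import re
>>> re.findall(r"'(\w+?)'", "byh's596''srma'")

['s596', 'srma']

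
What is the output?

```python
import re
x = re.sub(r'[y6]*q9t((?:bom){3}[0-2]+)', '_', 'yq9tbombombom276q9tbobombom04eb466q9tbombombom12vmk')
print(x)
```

_76q9tbobombom04eb4_vmk

Pattern: zero or more of one of [y6], then the literal 'q9t'; then the literal 'bom' repeated 3 times, then one or more of a character in [0-2] (captured).
Matches: at [0:14] → 'yq9tbombombom2'; at [32:48] → '66q9tbombombom12'.
Every occurrence is swapped for '_'.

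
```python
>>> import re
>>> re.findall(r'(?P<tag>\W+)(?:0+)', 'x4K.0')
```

The pattern matches one or more of a non-word character (captured as 'tag'); then one or more of a literal '0' (non-capturing group).
Scanning left to right: at [3:5] match '.0', group 1 = '.'.
With a single group, `findall` returns only what that group captured — 1 item.

['.']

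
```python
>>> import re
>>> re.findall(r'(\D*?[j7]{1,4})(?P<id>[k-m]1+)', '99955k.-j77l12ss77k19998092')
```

[('k.-j77', 'l1'), ('ss77', 'k1')]

The pattern matches zero or more of a non-digit (lazy), then 1 to 4 of one of [j7] (captured); then a character in [k-m], then one or more of a literal '1' (captured as 'id').
Walking the string: at [5:13] match 'k.-j77l1', groups = ('k.-j77', 'l1'); at [14:20] match 'ss77k1', groups = ('ss77', 'k1').
2 groups means each result is a tuple of 2 captured strings — 2 here.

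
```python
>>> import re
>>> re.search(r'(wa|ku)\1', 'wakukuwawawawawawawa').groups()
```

('ku',)

The match spans [2:6] → 'kuku'.
Captured: group 1 = 'ku'.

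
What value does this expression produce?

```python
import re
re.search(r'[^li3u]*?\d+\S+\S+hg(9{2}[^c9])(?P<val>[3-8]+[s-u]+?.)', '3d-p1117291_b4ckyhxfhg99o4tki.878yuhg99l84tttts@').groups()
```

The match spans [0:44] → '3d-p1117291_b4ckyhxfhg99o4tki.878yuhg99l84tt'.
Captured: group 1 = '99l', group 2 = '84tt'.

('99l', '84tt')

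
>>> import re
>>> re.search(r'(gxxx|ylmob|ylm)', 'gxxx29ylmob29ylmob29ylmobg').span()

`search` walks the string left to right and returns the first match it finds.
The match spans [0:4] → 'gxxx'.
Captured: group 1 = 'gxxx'.

(0, 4)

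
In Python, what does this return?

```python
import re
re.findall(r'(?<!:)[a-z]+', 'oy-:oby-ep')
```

`(?!…)`/`(?<!…)` only lets a position through if the neighbouring text does NOT match; no characters are consumed.
Scanning left to right: at [0:2] → 'oy'; at [5:7] → 'by'; at [8:10] → 'ep'.
Since nothing is captured, `findall` lists the 3 matched substrings directly.

['oy', 'by', 'ep']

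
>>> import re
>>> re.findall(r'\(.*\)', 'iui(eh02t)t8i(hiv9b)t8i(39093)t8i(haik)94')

['(eh02t)t8i(hiv9b)t8i(39093)t8i(haik)']

No capturing groups, so `findall` returns the 1 full match string.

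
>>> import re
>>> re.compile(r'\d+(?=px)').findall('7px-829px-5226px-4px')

The positive lookaround only admits positions where the adjacent text matches; those characters stay outside the span.
Walking the string: at [0:1] → '7'; at [4:7] → '829'; at [10:14] → '5226'; at [17:18] → '4'.
With no groups in the pattern, `findall` gives back each whole match — 4 here.

['7', '829', '5226', '4']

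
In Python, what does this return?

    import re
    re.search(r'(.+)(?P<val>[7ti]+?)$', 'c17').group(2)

'7'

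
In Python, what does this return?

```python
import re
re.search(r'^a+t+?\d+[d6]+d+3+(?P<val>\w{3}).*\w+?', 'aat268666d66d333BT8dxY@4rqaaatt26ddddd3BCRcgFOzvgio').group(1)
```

'BT8'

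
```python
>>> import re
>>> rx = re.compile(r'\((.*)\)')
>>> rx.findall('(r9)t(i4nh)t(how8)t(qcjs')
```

['r9)t(i4nh)t(how8']

With a single group, `findall` returns only what that group captured — 1 item.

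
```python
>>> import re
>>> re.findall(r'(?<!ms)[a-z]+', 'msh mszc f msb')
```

['msh', 'mszc', 'f', 'msb']

A negative assertion filters positions out without eating any characters.
Scanning left to right: at [0:3] → 'msh'; at [4:8] → 'mszc'; at [9:10] → 'f'; at [11:14] → 'msb'.
No capturing groups, so `findall` returns the 4 full match strings.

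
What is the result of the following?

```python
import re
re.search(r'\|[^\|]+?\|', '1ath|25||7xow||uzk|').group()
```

'|25|'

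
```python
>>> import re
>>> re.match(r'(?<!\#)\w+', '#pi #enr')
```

None

With `match`, the pattern is implicitly anchored at the beginning.
Here position 0 doesn't satisfy it, so the call returns None.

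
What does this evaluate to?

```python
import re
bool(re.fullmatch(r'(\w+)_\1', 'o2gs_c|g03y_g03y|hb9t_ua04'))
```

False

`\1` is not a pattern — it's the concrete string captured by group 1, re-applied verbatim.
`re.fullmatch` requires the pattern to consume the entire string.
Here the string isn't matched end-to-end, so the call returns None, and `bool(None)` is False.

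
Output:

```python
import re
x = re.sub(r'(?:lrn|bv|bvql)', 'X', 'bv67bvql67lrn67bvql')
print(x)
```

X67Xql67X67Xql

The regex engine tests alternatives in the order written; an earlier branch that matches wins even if a later one would match more.
Matches: at [0:2] → 'bv'; at [4:6] → 'bv'; at [10:13] → 'lrn'; at [15:17] → 'bv'.
Every occurrence is swapped for 'X'.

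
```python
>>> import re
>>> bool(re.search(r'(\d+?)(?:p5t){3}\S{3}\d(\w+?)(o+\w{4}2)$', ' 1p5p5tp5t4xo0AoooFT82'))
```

Pattern: one or more of a digit (lazy) (captured); then the literal 'p5t' repeated 3 times, then exactly 3 of a non-whitespace character, then a digit; then one or more of a word character (lazy) (captured); then one or more of the literal 'o', then exactly 4 of a word character, then the literal '2' (captured); then anchored at the end.
`search` walks the string left to right and returns the first match it finds.
Here nothing in the string fits, so the call returns None, and `bool(None)` is False.

False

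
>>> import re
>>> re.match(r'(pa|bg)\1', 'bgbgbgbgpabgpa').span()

(0, 4)

After group 1 captures some text, `\1` only succeeds where that same text appears again.
With `match`, the pattern is implicitly anchored at the beginning.
The match spans [0:4] → 'bgbg'.
Captured: group 1 = 'bg'.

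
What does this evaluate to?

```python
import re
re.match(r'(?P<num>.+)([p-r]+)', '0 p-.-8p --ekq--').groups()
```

('0 p-.-8p --ek', 'q')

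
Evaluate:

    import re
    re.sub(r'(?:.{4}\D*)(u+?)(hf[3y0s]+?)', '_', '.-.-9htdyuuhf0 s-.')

This matches exactly 4 of any character, then zero or more of a non-digit (non-capturing group); then one or more of a literal 'u' (lazy) (captured); then the literal 'hf', then one or more of one of [3y0s] (lazy) (captured).
Matches: at [1:14] → '-.-9htdyuuhf0'.
Every occurrence is swapped for '_'.

'._ s-.'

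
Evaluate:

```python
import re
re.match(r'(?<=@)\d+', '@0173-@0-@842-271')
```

None

Because the assertion is zero-width, the text it checks is not consumed and won't appear in the result.
With `match`, the pattern is implicitly anchored at the beginning.
Here the pattern fails at index 0, so the call returns None.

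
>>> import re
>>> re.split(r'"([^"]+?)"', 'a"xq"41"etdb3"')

['a', 'xq', '41', 'etdb3', '']

Matches to split on: at [1:5] → '"xq"'; at [7:14] → '"etdb3"'.
`re.split` interleaves the captured-group text with the surrounding fragments.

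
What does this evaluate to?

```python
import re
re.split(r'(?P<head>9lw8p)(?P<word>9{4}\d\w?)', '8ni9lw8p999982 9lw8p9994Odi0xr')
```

['8ni', '9lw8p', '999982', ' 9lw8p9994Odi0xr']

Because the pattern has a capturing group, `split` also inserts each captured text between the pieces.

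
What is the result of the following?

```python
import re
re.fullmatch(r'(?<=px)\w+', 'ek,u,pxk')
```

The `(?=…)`/`(?<=…)` assertion just peeks at neighbouring text; it doesn't advance the match position.
`re.fullmatch` is like wrapping the pattern in `^…$` (in single-line mode).
Here there's no way to consume every character, so the call returns None.

None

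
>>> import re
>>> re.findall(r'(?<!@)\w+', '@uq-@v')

['q']

A negative assertion filters positions out without eating any characters.
Matches: at [2:3] → 'q'.
No capturing groups, so `findall` returns the 1 full match string.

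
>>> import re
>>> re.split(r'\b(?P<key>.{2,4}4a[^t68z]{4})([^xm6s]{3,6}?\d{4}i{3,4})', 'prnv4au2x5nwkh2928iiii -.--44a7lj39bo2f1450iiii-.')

['', 'prnv4au2x5', 'nwkh2928iiii', ' -.--44a7lj39bo2f1450iiii-.']

The pattern matches a word boundary (`\b`, zero-width); then 2 to 4 of any character, then the literal '4a', then exactly 4 of any character except [t68z] (captured as 'key'); then 3 to 6 of any character except [xm6s] (lazy), then exactly 4 of a digit, then 3 to 4 of the literal 'i' (captured).
Matches to split on: at [0:22] → 'prnv4au2x5nwkh2928iiii'.
Because the pattern has a capturing group, `split` also inserts each captured text between the pieces.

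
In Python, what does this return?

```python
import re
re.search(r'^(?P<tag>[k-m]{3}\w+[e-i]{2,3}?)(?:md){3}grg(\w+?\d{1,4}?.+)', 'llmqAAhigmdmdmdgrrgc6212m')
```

None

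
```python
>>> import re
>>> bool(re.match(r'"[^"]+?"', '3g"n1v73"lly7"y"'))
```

With `match`, the pattern is implicitly anchored at the beginning.
Here position 0 doesn't satisfy it, so the call returns None, and `bool(None)` is False.

False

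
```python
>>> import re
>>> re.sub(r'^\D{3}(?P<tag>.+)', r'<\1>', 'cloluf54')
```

'<luf54>'

This matches anchored at the start of the string; then exactly 3 of a non-digit; then one or more of any character (captured as 'tag').
Matches: at [0:8] → 'cloluf54'.
`\1` in the replacement pulls in group 1's text for each match.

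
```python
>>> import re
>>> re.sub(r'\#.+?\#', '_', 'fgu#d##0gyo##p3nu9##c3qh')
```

'fgu___#c3qh'

Because the quantifier is non-greedy, it stops expanding at the earliest point where the rest of the pattern can succeed.
Matches: at [3:6] → '#d#'; at [6:12] → '#0gyo#'; at [12:19] → '#p3nu9#'.
Each match is replaced by '_'.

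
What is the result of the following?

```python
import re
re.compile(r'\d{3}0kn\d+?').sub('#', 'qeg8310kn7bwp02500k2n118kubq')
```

'qeg#bwp02500k2n118kubq'

This matches exactly 3 of a digit, then the literal '0kn'; then one or more of a digit (lazy).
Matches: at [3:10] → '8310kn7'.
`sub` substitutes '#' at each match site.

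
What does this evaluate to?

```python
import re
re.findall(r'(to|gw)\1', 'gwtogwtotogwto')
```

['to']

A backreference is literal: `\1` must see the identical characters the first group matched.
Scanning left to right: at [6:10] match 'toto', group 1 = 'to'.
`findall` collects group 1 from the one match (1 total).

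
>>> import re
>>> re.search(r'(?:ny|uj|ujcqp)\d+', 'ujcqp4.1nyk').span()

(0, 6)

`search` walks the string left to right and returns the first match it finds.
The match spans [0:6] → 'ujcqp4'.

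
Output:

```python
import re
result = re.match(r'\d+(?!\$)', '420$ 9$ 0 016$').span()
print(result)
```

`(?!…)`/`(?<!…)` only lets a position through if the neighbouring text does NOT match; no characters are consumed.
With `match`, the pattern is implicitly anchored at the beginning.
The match spans [0:2] → '42'.

(0, 2)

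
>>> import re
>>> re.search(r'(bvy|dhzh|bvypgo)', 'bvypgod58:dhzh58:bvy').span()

`|` is ordered: at each position the engine commits to the first alternative that works.
`re.search` scans for the first position where the pattern succeeds.
The match spans [0:3] → 'bvy'.
Captured: group 1 = 'bvy'.

(0, 3)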